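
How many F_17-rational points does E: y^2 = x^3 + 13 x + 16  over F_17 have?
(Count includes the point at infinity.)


For each x in F_17, count y with y^2 = x^3 + 13 x + 16 mod 17:
  x = 0: RHS = 16, y in [4, 13]  -> 2 point(s)
  x = 1: RHS = 13, y in [8, 9]  -> 2 point(s)
  x = 2: RHS = 16, y in [4, 13]  -> 2 point(s)
  x = 4: RHS = 13, y in [8, 9]  -> 2 point(s)
  x = 5: RHS = 2, y in [6, 11]  -> 2 point(s)
  x = 6: RHS = 4, y in [2, 15]  -> 2 point(s)
  x = 7: RHS = 8, y in [5, 12]  -> 2 point(s)
  x = 12: RHS = 13, y in [8, 9]  -> 2 point(s)
  x = 13: RHS = 2, y in [6, 11]  -> 2 point(s)
  x = 14: RHS = 1, y in [1, 16]  -> 2 point(s)
  x = 15: RHS = 16, y in [4, 13]  -> 2 point(s)
  x = 16: RHS = 2, y in [6, 11]  -> 2 point(s)
Affine points: 24. Add the point at infinity: total = 25.

#E(F_17) = 25


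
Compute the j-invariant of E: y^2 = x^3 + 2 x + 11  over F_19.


Delta = -16(4 a^3 + 27 b^2) mod 19 = 17
-1728 * (4 a)^3 = -1728 * (4*2)^3 mod 19 = 18
j = 18 * 17^(-1) mod 19 = 10

j = 10 (mod 19)


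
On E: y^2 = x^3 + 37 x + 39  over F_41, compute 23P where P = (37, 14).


k = 23 = 10111_2 (binary, LSB first: 11101)
Double-and-add from P = (37, 14):
  bit 0 = 1: acc = O + (37, 14) = (37, 14)
  bit 1 = 1: acc = (37, 14) + (18, 10) = (25, 36)
  bit 2 = 1: acc = (25, 36) + (4, 28) = (22, 12)
  bit 3 = 0: acc unchanged = (22, 12)
  bit 4 = 1: acc = (22, 12) + (36, 4) = (26, 2)

23P = (26, 2)


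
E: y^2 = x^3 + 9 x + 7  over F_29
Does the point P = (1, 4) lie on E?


Check whether y^2 = x^3 + 9 x + 7 (mod 29) for (x, y) = (1, 4).
LHS: y^2 = 4^2 mod 29 = 16
RHS: x^3 + 9 x + 7 = 1^3 + 9*1 + 7 mod 29 = 17
LHS != RHS

No, not on the curve


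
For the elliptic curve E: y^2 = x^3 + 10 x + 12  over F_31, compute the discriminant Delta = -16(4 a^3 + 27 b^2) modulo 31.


4 a^3 + 27 b^2 = 4*10^3 + 27*12^2 = 4000 + 3888 = 7888
Delta = -16 * (7888) = -126208
Delta mod 31 = 24

Delta = 24 (mod 31)


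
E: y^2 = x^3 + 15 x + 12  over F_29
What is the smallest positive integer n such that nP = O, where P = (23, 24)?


Compute successive multiples of P until we hit O:
  1P = (23, 24)
  2P = (18, 16)
  3P = (1, 17)
  4P = (6, 17)
  5P = (9, 21)
  6P = (4, 7)
  7P = (22, 12)
  8P = (12, 21)
  ... (continuing to 32P)
  32P = O

ord(P) = 32


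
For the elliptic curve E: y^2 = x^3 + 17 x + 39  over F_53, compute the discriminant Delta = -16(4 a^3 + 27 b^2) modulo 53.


4 a^3 + 27 b^2 = 4*17^3 + 27*39^2 = 19652 + 41067 = 60719
Delta = -16 * (60719) = -971504
Delta mod 53 = 39

Delta = 39 (mod 53)


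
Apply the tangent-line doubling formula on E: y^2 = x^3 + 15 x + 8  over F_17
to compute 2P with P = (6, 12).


Doubling: s = (3 x1^2 + a) / (2 y1)
s = (3*6^2 + 15) / (2*12) mod 17 = 3
x3 = s^2 - 2 x1 mod 17 = 3^2 - 2*6 = 14
y3 = s (x1 - x3) - y1 mod 17 = 3 * (6 - 14) - 12 = 15

2P = (14, 15)


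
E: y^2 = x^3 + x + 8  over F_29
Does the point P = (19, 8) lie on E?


Check whether y^2 = x^3 + 1 x + 8 (mod 29) for (x, y) = (19, 8).
LHS: y^2 = 8^2 mod 29 = 6
RHS: x^3 + 1 x + 8 = 19^3 + 1*19 + 8 mod 29 = 13
LHS != RHS

No, not on the curve


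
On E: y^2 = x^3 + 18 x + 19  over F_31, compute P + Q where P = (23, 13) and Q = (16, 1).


P != Q, so use the chord formula.
s = (y2 - y1) / (x2 - x1) = (19) / (24) mod 31 = 15
x3 = s^2 - x1 - x2 mod 31 = 15^2 - 23 - 16 = 0
y3 = s (x1 - x3) - y1 mod 31 = 15 * (23 - 0) - 13 = 22

P + Q = (0, 22)


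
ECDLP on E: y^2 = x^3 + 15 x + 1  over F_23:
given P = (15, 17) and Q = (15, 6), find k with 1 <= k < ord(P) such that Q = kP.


Enumerate multiples of P until we hit Q = (15, 6):
  1P = (15, 17)
  2P = (16, 6)
  3P = (21, 3)
  4P = (18, 13)
  5P = (2, 4)
  6P = (7, 14)
  7P = (13, 1)
  8P = (13, 22)
  9P = (7, 9)
  10P = (2, 19)
  11P = (18, 10)
  12P = (21, 20)
  13P = (16, 17)
  14P = (15, 6)
Match found at i = 14.

k = 14


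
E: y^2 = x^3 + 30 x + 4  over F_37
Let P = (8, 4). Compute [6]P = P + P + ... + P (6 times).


k = 6 = 110_2 (binary, LSB first: 011)
Double-and-add from P = (8, 4):
  bit 0 = 0: acc unchanged = O
  bit 1 = 1: acc = O + (21, 33) = (21, 33)
  bit 2 = 1: acc = (21, 33) + (36, 11) = (18, 7)

6P = (18, 7)


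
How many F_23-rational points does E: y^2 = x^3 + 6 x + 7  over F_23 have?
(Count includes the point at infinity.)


For each x in F_23, count y with y^2 = x^3 + 6 x + 7 mod 23:
  x = 2: RHS = 4, y in [2, 21]  -> 2 point(s)
  x = 3: RHS = 6, y in [11, 12]  -> 2 point(s)
  x = 4: RHS = 3, y in [7, 16]  -> 2 point(s)
  x = 5: RHS = 1, y in [1, 22]  -> 2 point(s)
  x = 6: RHS = 6, y in [11, 12]  -> 2 point(s)
  x = 7: RHS = 1, y in [1, 22]  -> 2 point(s)
  x = 9: RHS = 8, y in [10, 13]  -> 2 point(s)
  x = 10: RHS = 9, y in [3, 20]  -> 2 point(s)
  x = 11: RHS = 1, y in [1, 22]  -> 2 point(s)
  x = 12: RHS = 13, y in [6, 17]  -> 2 point(s)
  x = 14: RHS = 6, y in [11, 12]  -> 2 point(s)
  x = 16: RHS = 13, y in [6, 17]  -> 2 point(s)
  x = 17: RHS = 8, y in [10, 13]  -> 2 point(s)
  x = 18: RHS = 13, y in [6, 17]  -> 2 point(s)
  x = 20: RHS = 8, y in [10, 13]  -> 2 point(s)
  x = 22: RHS = 0, y in [0]  -> 1 point(s)
Affine points: 31. Add the point at infinity: total = 32.

#E(F_23) = 32


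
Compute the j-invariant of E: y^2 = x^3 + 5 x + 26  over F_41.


Delta = -16(4 a^3 + 27 b^2) mod 41 = 6
-1728 * (4 a)^3 = -1728 * (4*5)^3 mod 41 = 11
j = 11 * 6^(-1) mod 41 = 36

j = 36 (mod 41)


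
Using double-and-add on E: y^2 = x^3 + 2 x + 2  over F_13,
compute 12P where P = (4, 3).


k = 12 = 1100_2 (binary, LSB first: 0011)
Double-and-add from P = (4, 3):
  bit 0 = 0: acc unchanged = O
  bit 1 = 0: acc unchanged = O
  bit 2 = 1: acc = O + (11, 9) = (11, 9)
  bit 3 = 1: acc = (11, 9) + (3, 3) = (2, 1)

12P = (2, 1)


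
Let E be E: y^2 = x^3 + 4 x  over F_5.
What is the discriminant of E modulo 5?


4 a^3 + 27 b^2 = 4*4^3 + 27*0^2 = 256 + 0 = 256
Delta = -16 * (256) = -4096
Delta mod 5 = 4

Delta = 4 (mod 5)


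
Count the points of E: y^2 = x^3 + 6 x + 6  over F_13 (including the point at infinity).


For each x in F_13, count y with y^2 = x^3 + 6 x + 6 mod 13:
  x = 1: RHS = 0, y in [0]  -> 1 point(s)
  x = 2: RHS = 0, y in [0]  -> 1 point(s)
  x = 3: RHS = 12, y in [5, 8]  -> 2 point(s)
  x = 4: RHS = 3, y in [4, 9]  -> 2 point(s)
  x = 7: RHS = 1, y in [1, 12]  -> 2 point(s)
  x = 9: RHS = 9, y in [3, 10]  -> 2 point(s)
  x = 10: RHS = 0, y in [0]  -> 1 point(s)
  x = 11: RHS = 12, y in [5, 8]  -> 2 point(s)
  x = 12: RHS = 12, y in [5, 8]  -> 2 point(s)
Affine points: 15. Add the point at infinity: total = 16.

#E(F_13) = 16


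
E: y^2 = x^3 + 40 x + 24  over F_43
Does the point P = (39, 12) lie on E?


Check whether y^2 = x^3 + 40 x + 24 (mod 43) for (x, y) = (39, 12).
LHS: y^2 = 12^2 mod 43 = 15
RHS: x^3 + 40 x + 24 = 39^3 + 40*39 + 24 mod 43 = 15
LHS = RHS

Yes, on the curve


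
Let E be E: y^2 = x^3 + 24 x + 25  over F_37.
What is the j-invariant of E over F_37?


Delta = -16(4 a^3 + 27 b^2) mod 37 = 34
-1728 * (4 a)^3 = -1728 * (4*24)^3 mod 37 = 23
j = 23 * 34^(-1) mod 37 = 17

j = 17 (mod 37)


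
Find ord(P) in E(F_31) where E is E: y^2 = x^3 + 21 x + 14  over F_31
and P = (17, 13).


Compute successive multiples of P until we hit O:
  1P = (17, 13)
  2P = (13, 2)
  3P = (26, 1)
  4P = (7, 15)
  5P = (12, 17)
  6P = (20, 8)
  7P = (14, 13)
  8P = (0, 18)
  ... (continuing to 31P)
  31P = O

ord(P) = 31


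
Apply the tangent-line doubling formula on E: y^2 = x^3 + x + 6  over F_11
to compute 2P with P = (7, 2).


Doubling: s = (3 x1^2 + a) / (2 y1)
s = (3*7^2 + 1) / (2*2) mod 11 = 4
x3 = s^2 - 2 x1 mod 11 = 4^2 - 2*7 = 2
y3 = s (x1 - x3) - y1 mod 11 = 4 * (7 - 2) - 2 = 7

2P = (2, 7)


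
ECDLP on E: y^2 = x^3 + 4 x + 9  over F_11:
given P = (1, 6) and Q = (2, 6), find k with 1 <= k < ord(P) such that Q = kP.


Enumerate multiples of P until we hit Q = (2, 6):
  1P = (1, 6)
  2P = (3, 2)
  3P = (0, 3)
  4P = (8, 6)
  5P = (2, 5)
  6P = (9, 2)
  7P = (4, 1)
  8P = (10, 9)
  9P = (5, 0)
  10P = (10, 2)
  11P = (4, 10)
  12P = (9, 9)
  13P = (2, 6)
Match found at i = 13.

k = 13


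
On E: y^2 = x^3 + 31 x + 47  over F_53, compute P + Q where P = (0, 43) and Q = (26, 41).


P != Q, so use the chord formula.
s = (y2 - y1) / (x2 - x1) = (51) / (26) mod 53 = 4
x3 = s^2 - x1 - x2 mod 53 = 4^2 - 0 - 26 = 43
y3 = s (x1 - x3) - y1 mod 53 = 4 * (0 - 43) - 43 = 50

P + Q = (43, 50)


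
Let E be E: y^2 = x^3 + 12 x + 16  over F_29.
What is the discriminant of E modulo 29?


4 a^3 + 27 b^2 = 4*12^3 + 27*16^2 = 6912 + 6912 = 13824
Delta = -16 * (13824) = -221184
Delta mod 29 = 28

Delta = 28 (mod 29)


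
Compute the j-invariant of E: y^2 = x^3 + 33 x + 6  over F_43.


Delta = -16(4 a^3 + 27 b^2) mod 43 = 30
-1728 * (4 a)^3 = -1728 * (4*33)^3 mod 43 = 42
j = 42 * 30^(-1) mod 43 = 10

j = 10 (mod 43)


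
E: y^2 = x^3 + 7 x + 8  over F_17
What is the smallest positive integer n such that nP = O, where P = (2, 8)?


Compute successive multiples of P until we hit O:
  1P = (2, 8)
  2P = (0, 5)
  3P = (13, 1)
  4P = (1, 13)
  5P = (5, 7)
  6P = (12, 1)
  7P = (4, 7)
  8P = (7, 3)
  ... (continuing to 22P)
  22P = O

ord(P) = 22


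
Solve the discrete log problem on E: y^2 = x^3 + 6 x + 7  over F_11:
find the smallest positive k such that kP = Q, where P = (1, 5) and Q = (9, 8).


Enumerate multiples of P until we hit Q = (9, 8):
  1P = (1, 5)
  2P = (2, 4)
  3P = (9, 3)
  4P = (10, 0)
  5P = (9, 8)
Match found at i = 5.

k = 5


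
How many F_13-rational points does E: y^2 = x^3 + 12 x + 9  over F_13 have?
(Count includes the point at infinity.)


For each x in F_13, count y with y^2 = x^3 + 12 x + 9 mod 13:
  x = 0: RHS = 9, y in [3, 10]  -> 2 point(s)
  x = 1: RHS = 9, y in [3, 10]  -> 2 point(s)
  x = 4: RHS = 4, y in [2, 11]  -> 2 point(s)
  x = 5: RHS = 12, y in [5, 8]  -> 2 point(s)
  x = 9: RHS = 1, y in [1, 12]  -> 2 point(s)
  x = 11: RHS = 3, y in [4, 9]  -> 2 point(s)
  x = 12: RHS = 9, y in [3, 10]  -> 2 point(s)
Affine points: 14. Add the point at infinity: total = 15.

#E(F_13) = 15


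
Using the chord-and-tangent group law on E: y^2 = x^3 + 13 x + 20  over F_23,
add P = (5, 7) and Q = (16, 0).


P != Q, so use the chord formula.
s = (y2 - y1) / (x2 - x1) = (16) / (11) mod 23 = 14
x3 = s^2 - x1 - x2 mod 23 = 14^2 - 5 - 16 = 14
y3 = s (x1 - x3) - y1 mod 23 = 14 * (5 - 14) - 7 = 5

P + Q = (14, 5)


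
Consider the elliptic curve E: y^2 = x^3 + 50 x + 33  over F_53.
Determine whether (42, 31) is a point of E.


Check whether y^2 = x^3 + 50 x + 33 (mod 53) for (x, y) = (42, 31).
LHS: y^2 = 31^2 mod 53 = 7
RHS: x^3 + 50 x + 33 = 42^3 + 50*42 + 33 mod 53 = 7
LHS = RHS

Yes, on the curve


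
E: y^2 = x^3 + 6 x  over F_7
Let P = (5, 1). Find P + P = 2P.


Doubling: s = (3 x1^2 + a) / (2 y1)
s = (3*5^2 + 6) / (2*1) mod 7 = 2
x3 = s^2 - 2 x1 mod 7 = 2^2 - 2*5 = 1
y3 = s (x1 - x3) - y1 mod 7 = 2 * (5 - 1) - 1 = 0

2P = (1, 0)


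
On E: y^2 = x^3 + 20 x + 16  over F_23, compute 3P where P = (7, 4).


k = 3 = 11_2 (binary, LSB first: 11)
Double-and-add from P = (7, 4):
  bit 0 = 1: acc = O + (7, 4) = (7, 4)
  bit 1 = 1: acc = (7, 4) + (11, 16) = (14, 21)

3P = (14, 21)


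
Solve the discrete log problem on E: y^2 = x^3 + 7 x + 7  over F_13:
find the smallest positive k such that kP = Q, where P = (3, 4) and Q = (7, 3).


Enumerate multiples of P until we hit Q = (7, 3):
  1P = (3, 4)
  2P = (8, 4)
  3P = (2, 9)
  4P = (7, 3)
Match found at i = 4.

k = 4


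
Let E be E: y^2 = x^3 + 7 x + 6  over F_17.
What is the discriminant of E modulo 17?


4 a^3 + 27 b^2 = 4*7^3 + 27*6^2 = 1372 + 972 = 2344
Delta = -16 * (2344) = -37504
Delta mod 17 = 15

Delta = 15 (mod 17)


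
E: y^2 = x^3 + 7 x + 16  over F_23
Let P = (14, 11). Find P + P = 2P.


Doubling: s = (3 x1^2 + a) / (2 y1)
s = (3*14^2 + 7) / (2*11) mod 23 = 3
x3 = s^2 - 2 x1 mod 23 = 3^2 - 2*14 = 4
y3 = s (x1 - x3) - y1 mod 23 = 3 * (14 - 4) - 11 = 19

2P = (4, 19)


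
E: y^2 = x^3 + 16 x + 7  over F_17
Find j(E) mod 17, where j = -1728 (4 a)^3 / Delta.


Delta = -16(4 a^3 + 27 b^2) mod 17 = 10
-1728 * (4 a)^3 = -1728 * (4*16)^3 mod 17 = 7
j = 7 * 10^(-1) mod 17 = 16

j = 16 (mod 17)


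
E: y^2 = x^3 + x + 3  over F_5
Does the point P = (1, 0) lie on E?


Check whether y^2 = x^3 + 1 x + 3 (mod 5) for (x, y) = (1, 0).
LHS: y^2 = 0^2 mod 5 = 0
RHS: x^3 + 1 x + 3 = 1^3 + 1*1 + 3 mod 5 = 0
LHS = RHS

Yes, on the curve


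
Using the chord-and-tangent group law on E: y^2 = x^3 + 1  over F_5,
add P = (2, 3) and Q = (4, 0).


P != Q, so use the chord formula.
s = (y2 - y1) / (x2 - x1) = (2) / (2) mod 5 = 1
x3 = s^2 - x1 - x2 mod 5 = 1^2 - 2 - 4 = 0
y3 = s (x1 - x3) - y1 mod 5 = 1 * (2 - 0) - 3 = 4

P + Q = (0, 4)


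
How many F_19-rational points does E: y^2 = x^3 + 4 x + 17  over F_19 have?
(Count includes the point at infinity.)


For each x in F_19, count y with y^2 = x^3 + 4 x + 17 mod 19:
  x = 0: RHS = 17, y in [6, 13]  -> 2 point(s)
  x = 11: RHS = 5, y in [9, 10]  -> 2 point(s)
  x = 12: RHS = 7, y in [8, 11]  -> 2 point(s)
  x = 13: RHS = 5, y in [9, 10]  -> 2 point(s)
  x = 14: RHS = 5, y in [9, 10]  -> 2 point(s)
  x = 16: RHS = 16, y in [4, 15]  -> 2 point(s)
  x = 17: RHS = 1, y in [1, 18]  -> 2 point(s)
Affine points: 14. Add the point at infinity: total = 15.

#E(F_19) = 15


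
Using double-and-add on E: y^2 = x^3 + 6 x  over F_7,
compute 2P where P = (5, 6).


k = 2 = 10_2 (binary, LSB first: 01)
Double-and-add from P = (5, 6):
  bit 0 = 0: acc unchanged = O
  bit 1 = 1: acc = O + (1, 0) = (1, 0)

2P = (1, 0)


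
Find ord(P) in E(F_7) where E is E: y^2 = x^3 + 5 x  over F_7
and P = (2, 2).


Compute successive multiples of P until we hit O:
  1P = (2, 2)
  2P = (4, 0)
  3P = (2, 5)
  4P = O

ord(P) = 4


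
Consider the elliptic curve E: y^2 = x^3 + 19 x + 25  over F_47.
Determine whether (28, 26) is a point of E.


Check whether y^2 = x^3 + 19 x + 25 (mod 47) for (x, y) = (28, 26).
LHS: y^2 = 26^2 mod 47 = 18
RHS: x^3 + 19 x + 25 = 28^3 + 19*28 + 25 mod 47 = 43
LHS != RHS

No, not on the curve


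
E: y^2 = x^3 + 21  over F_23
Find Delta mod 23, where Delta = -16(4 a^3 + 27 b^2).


4 a^3 + 27 b^2 = 4*0^3 + 27*21^2 = 0 + 11907 = 11907
Delta = -16 * (11907) = -190512
Delta mod 23 = 20

Delta = 20 (mod 23)


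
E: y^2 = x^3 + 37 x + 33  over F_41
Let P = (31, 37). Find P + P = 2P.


Doubling: s = (3 x1^2 + a) / (2 y1)
s = (3*31^2 + 37) / (2*37) mod 41 = 4
x3 = s^2 - 2 x1 mod 41 = 4^2 - 2*31 = 36
y3 = s (x1 - x3) - y1 mod 41 = 4 * (31 - 36) - 37 = 25

2P = (36, 25)


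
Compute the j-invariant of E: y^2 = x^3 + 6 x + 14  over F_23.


Delta = -16(4 a^3 + 27 b^2) mod 23 = 13
-1728 * (4 a)^3 = -1728 * (4*6)^3 mod 23 = 20
j = 20 * 13^(-1) mod 23 = 21

j = 21 (mod 23)


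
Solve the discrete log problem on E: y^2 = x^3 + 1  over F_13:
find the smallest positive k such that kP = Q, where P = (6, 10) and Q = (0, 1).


Enumerate multiples of P until we hit Q = (0, 1):
  1P = (6, 10)
  2P = (0, 12)
  3P = (10, 0)
  4P = (0, 1)
Match found at i = 4.

k = 4


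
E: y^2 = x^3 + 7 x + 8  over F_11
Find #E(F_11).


For each x in F_11, count y with y^2 = x^3 + 7 x + 8 mod 11:
  x = 1: RHS = 5, y in [4, 7]  -> 2 point(s)
  x = 3: RHS = 1, y in [1, 10]  -> 2 point(s)
  x = 4: RHS = 1, y in [1, 10]  -> 2 point(s)
  x = 5: RHS = 3, y in [5, 6]  -> 2 point(s)
  x = 7: RHS = 4, y in [2, 9]  -> 2 point(s)
  x = 8: RHS = 4, y in [2, 9]  -> 2 point(s)
  x = 10: RHS = 0, y in [0]  -> 1 point(s)
Affine points: 13. Add the point at infinity: total = 14.

#E(F_11) = 14


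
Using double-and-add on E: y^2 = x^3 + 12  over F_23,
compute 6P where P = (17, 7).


k = 6 = 110_2 (binary, LSB first: 011)
Double-and-add from P = (17, 7):
  bit 0 = 0: acc unchanged = O
  bit 1 = 1: acc = O + (18, 5) = (18, 5)
  bit 2 = 1: acc = (18, 5) + (3, 4) = (11, 20)

6P = (11, 20)


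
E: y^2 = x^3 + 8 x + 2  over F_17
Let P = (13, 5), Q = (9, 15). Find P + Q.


P != Q, so use the chord formula.
s = (y2 - y1) / (x2 - x1) = (10) / (13) mod 17 = 6
x3 = s^2 - x1 - x2 mod 17 = 6^2 - 13 - 9 = 14
y3 = s (x1 - x3) - y1 mod 17 = 6 * (13 - 14) - 5 = 6

P + Q = (14, 6)


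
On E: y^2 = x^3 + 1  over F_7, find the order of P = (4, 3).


Compute successive multiples of P until we hit O:
  1P = (4, 3)
  2P = (0, 1)
  3P = (5, 0)
  4P = (0, 6)
  5P = (4, 4)
  6P = O

ord(P) = 6


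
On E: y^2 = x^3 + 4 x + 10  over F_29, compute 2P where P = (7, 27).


Doubling: s = (3 x1^2 + a) / (2 y1)
s = (3*7^2 + 4) / (2*27) mod 29 = 13
x3 = s^2 - 2 x1 mod 29 = 13^2 - 2*7 = 10
y3 = s (x1 - x3) - y1 mod 29 = 13 * (7 - 10) - 27 = 21

2P = (10, 21)


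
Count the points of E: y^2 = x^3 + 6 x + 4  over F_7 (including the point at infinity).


For each x in F_7, count y with y^2 = x^3 + 6 x + 4 mod 7:
  x = 0: RHS = 4, y in [2, 5]  -> 2 point(s)
  x = 1: RHS = 4, y in [2, 5]  -> 2 point(s)
  x = 3: RHS = 0, y in [0]  -> 1 point(s)
  x = 4: RHS = 1, y in [1, 6]  -> 2 point(s)
  x = 6: RHS = 4, y in [2, 5]  -> 2 point(s)
Affine points: 9. Add the point at infinity: total = 10.

#E(F_7) = 10


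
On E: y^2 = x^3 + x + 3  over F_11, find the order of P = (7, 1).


Compute successive multiples of P until we hit O:
  1P = (7, 1)
  2P = (6, 7)
  3P = (1, 7)
  4P = (4, 7)
  5P = (4, 4)
  6P = (1, 4)
  7P = (6, 4)
  8P = (7, 10)
  ... (continuing to 9P)
  9P = O

ord(P) = 9


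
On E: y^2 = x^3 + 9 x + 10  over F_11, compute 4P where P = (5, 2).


k = 4 = 100_2 (binary, LSB first: 001)
Double-and-add from P = (5, 2):
  bit 0 = 0: acc unchanged = O
  bit 1 = 0: acc unchanged = O
  bit 2 = 1: acc = O + (8, 0) = (8, 0)

4P = (8, 0)


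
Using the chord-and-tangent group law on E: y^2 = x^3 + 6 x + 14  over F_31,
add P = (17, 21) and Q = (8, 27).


P != Q, so use the chord formula.
s = (y2 - y1) / (x2 - x1) = (6) / (22) mod 31 = 20
x3 = s^2 - x1 - x2 mod 31 = 20^2 - 17 - 8 = 3
y3 = s (x1 - x3) - y1 mod 31 = 20 * (17 - 3) - 21 = 11

P + Q = (3, 11)


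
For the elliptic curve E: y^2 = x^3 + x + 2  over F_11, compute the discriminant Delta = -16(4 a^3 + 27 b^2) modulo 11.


4 a^3 + 27 b^2 = 4*1^3 + 27*2^2 = 4 + 108 = 112
Delta = -16 * (112) = -1792
Delta mod 11 = 1

Delta = 1 (mod 11)


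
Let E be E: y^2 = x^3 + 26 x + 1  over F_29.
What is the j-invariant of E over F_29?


Delta = -16(4 a^3 + 27 b^2) mod 29 = 20
-1728 * (4 a)^3 = -1728 * (4*26)^3 mod 29 = 28
j = 28 * 20^(-1) mod 29 = 13

j = 13 (mod 29)


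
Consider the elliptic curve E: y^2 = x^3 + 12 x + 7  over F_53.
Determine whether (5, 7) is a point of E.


Check whether y^2 = x^3 + 12 x + 7 (mod 53) for (x, y) = (5, 7).
LHS: y^2 = 7^2 mod 53 = 49
RHS: x^3 + 12 x + 7 = 5^3 + 12*5 + 7 mod 53 = 33
LHS != RHS

No, not on the curve


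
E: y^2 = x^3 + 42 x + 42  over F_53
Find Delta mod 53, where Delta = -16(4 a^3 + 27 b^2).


4 a^3 + 27 b^2 = 4*42^3 + 27*42^2 = 296352 + 47628 = 343980
Delta = -16 * (343980) = -5503680
Delta mod 53 = 52

Delta = 52 (mod 53)


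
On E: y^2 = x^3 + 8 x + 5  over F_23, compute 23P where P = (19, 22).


k = 23 = 10111_2 (binary, LSB first: 11101)
Double-and-add from P = (19, 22):
  bit 0 = 1: acc = O + (19, 22) = (19, 22)
  bit 1 = 1: acc = (19, 22) + (10, 2) = (12, 14)
  bit 2 = 1: acc = (12, 14) + (21, 2) = (2, 11)
  bit 3 = 0: acc unchanged = (2, 11)
  bit 4 = 1: acc = (2, 11) + (20, 0) = (4, 3)

23P = (4, 3)


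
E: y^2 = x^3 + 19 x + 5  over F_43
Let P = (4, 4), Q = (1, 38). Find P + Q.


P != Q, so use the chord formula.
s = (y2 - y1) / (x2 - x1) = (34) / (40) mod 43 = 3
x3 = s^2 - x1 - x2 mod 43 = 3^2 - 4 - 1 = 4
y3 = s (x1 - x3) - y1 mod 43 = 3 * (4 - 4) - 4 = 39

P + Q = (4, 39)


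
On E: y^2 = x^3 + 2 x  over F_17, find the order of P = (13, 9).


Compute successive multiples of P until we hit O:
  1P = (13, 9)
  2P = (9, 4)
  3P = (4, 15)
  4P = (8, 16)
  5P = (0, 0)
  6P = (8, 1)
  7P = (4, 2)
  8P = (9, 13)
  ... (continuing to 10P)
  10P = O

ord(P) = 10


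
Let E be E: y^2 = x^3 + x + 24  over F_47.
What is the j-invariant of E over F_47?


Delta = -16(4 a^3 + 27 b^2) mod 47 = 16
-1728 * (4 a)^3 = -1728 * (4*1)^3 mod 47 = 46
j = 46 * 16^(-1) mod 47 = 44

j = 44 (mod 47)


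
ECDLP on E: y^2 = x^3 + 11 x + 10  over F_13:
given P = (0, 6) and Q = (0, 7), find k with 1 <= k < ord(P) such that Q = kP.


Enumerate multiples of P until we hit Q = (0, 7):
  1P = (0, 6)
  2P = (4, 12)
  3P = (8, 8)
  4P = (1, 10)
  5P = (2, 12)
  6P = (7, 12)
  7P = (7, 1)
  8P = (2, 1)
  9P = (1, 3)
  10P = (8, 5)
  11P = (4, 1)
  12P = (0, 7)
Match found at i = 12.

k = 12


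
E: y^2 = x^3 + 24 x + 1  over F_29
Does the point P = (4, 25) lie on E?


Check whether y^2 = x^3 + 24 x + 1 (mod 29) for (x, y) = (4, 25).
LHS: y^2 = 25^2 mod 29 = 16
RHS: x^3 + 24 x + 1 = 4^3 + 24*4 + 1 mod 29 = 16
LHS = RHS

Yes, on the curve


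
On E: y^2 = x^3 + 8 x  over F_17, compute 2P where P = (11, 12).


Doubling: s = (3 x1^2 + a) / (2 y1)
s = (3*11^2 + 8) / (2*12) mod 17 = 2
x3 = s^2 - 2 x1 mod 17 = 2^2 - 2*11 = 16
y3 = s (x1 - x3) - y1 mod 17 = 2 * (11 - 16) - 12 = 12

2P = (16, 12)


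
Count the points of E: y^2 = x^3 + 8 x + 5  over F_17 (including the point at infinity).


For each x in F_17, count y with y^2 = x^3 + 8 x + 5 mod 17:
  x = 4: RHS = 16, y in [4, 13]  -> 2 point(s)
  x = 5: RHS = 0, y in [0]  -> 1 point(s)
  x = 7: RHS = 13, y in [8, 9]  -> 2 point(s)
  x = 11: RHS = 13, y in [8, 9]  -> 2 point(s)
  x = 15: RHS = 15, y in [7, 10]  -> 2 point(s)
  x = 16: RHS = 13, y in [8, 9]  -> 2 point(s)
Affine points: 11. Add the point at infinity: total = 12.

#E(F_17) = 12


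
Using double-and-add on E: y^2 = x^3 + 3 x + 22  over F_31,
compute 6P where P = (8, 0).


k = 6 = 110_2 (binary, LSB first: 011)
Double-and-add from P = (8, 0):
  bit 0 = 0: acc unchanged = O
  bit 1 = 1: acc = O + O = O
  bit 2 = 1: acc = O + O = O

6P = O


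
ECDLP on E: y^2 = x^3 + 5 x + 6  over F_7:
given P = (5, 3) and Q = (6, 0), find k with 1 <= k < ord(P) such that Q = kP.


Enumerate multiples of P until we hit Q = (6, 0):
  1P = (5, 3)
  2P = (6, 0)
Match found at i = 2.

k = 2


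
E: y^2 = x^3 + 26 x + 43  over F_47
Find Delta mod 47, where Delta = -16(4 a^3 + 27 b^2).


4 a^3 + 27 b^2 = 4*26^3 + 27*43^2 = 70304 + 49923 = 120227
Delta = -16 * (120227) = -1923632
Delta mod 47 = 31

Delta = 31 (mod 47)


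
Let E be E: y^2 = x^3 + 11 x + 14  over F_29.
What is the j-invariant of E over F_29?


Delta = -16(4 a^3 + 27 b^2) mod 29 = 26
-1728 * (4 a)^3 = -1728 * (4*11)^3 mod 29 = 16
j = 16 * 26^(-1) mod 29 = 14

j = 14 (mod 29)


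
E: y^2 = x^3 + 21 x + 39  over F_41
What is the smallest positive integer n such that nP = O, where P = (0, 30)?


Compute successive multiples of P until we hit O:
  1P = (0, 30)
  2P = (32, 8)
  3P = (17, 15)
  4P = (34, 0)
  5P = (17, 26)
  6P = (32, 33)
  7P = (0, 11)
  8P = O

ord(P) = 8


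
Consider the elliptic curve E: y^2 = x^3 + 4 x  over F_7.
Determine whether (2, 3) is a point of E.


Check whether y^2 = x^3 + 4 x + 0 (mod 7) for (x, y) = (2, 3).
LHS: y^2 = 3^2 mod 7 = 2
RHS: x^3 + 4 x + 0 = 2^3 + 4*2 + 0 mod 7 = 2
LHS = RHS

Yes, on the curve


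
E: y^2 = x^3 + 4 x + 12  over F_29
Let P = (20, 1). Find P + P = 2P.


Doubling: s = (3 x1^2 + a) / (2 y1)
s = (3*20^2 + 4) / (2*1) mod 29 = 22
x3 = s^2 - 2 x1 mod 29 = 22^2 - 2*20 = 9
y3 = s (x1 - x3) - y1 mod 29 = 22 * (20 - 9) - 1 = 9

2P = (9, 9)


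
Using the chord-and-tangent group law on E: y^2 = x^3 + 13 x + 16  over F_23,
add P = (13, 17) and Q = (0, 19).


P != Q, so use the chord formula.
s = (y2 - y1) / (x2 - x1) = (2) / (10) mod 23 = 14
x3 = s^2 - x1 - x2 mod 23 = 14^2 - 13 - 0 = 22
y3 = s (x1 - x3) - y1 mod 23 = 14 * (13 - 22) - 17 = 18

P + Q = (22, 18)


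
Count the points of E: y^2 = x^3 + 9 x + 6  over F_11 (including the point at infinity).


For each x in F_11, count y with y^2 = x^3 + 9 x + 6 mod 11:
  x = 1: RHS = 5, y in [4, 7]  -> 2 point(s)
  x = 3: RHS = 5, y in [4, 7]  -> 2 point(s)
  x = 5: RHS = 0, y in [0]  -> 1 point(s)
  x = 6: RHS = 1, y in [1, 10]  -> 2 point(s)
  x = 7: RHS = 5, y in [4, 7]  -> 2 point(s)
Affine points: 9. Add the point at infinity: total = 10.

#E(F_11) = 10


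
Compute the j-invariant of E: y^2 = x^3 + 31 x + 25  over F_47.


Delta = -16(4 a^3 + 27 b^2) mod 47 = 40
-1728 * (4 a)^3 = -1728 * (4*31)^3 mod 47 = 7
j = 7 * 40^(-1) mod 47 = 46

j = 46 (mod 47)


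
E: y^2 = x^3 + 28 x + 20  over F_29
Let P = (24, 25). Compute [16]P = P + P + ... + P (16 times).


k = 16 = 10000_2 (binary, LSB first: 00001)
Double-and-add from P = (24, 25):
  bit 0 = 0: acc unchanged = O
  bit 1 = 0: acc unchanged = O
  bit 2 = 0: acc unchanged = O
  bit 3 = 0: acc unchanged = O
  bit 4 = 1: acc = O + (26, 24) = (26, 24)

16P = (26, 24)


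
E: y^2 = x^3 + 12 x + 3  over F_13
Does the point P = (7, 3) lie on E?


Check whether y^2 = x^3 + 12 x + 3 (mod 13) for (x, y) = (7, 3).
LHS: y^2 = 3^2 mod 13 = 9
RHS: x^3 + 12 x + 3 = 7^3 + 12*7 + 3 mod 13 = 1
LHS != RHS

No, not on the curve


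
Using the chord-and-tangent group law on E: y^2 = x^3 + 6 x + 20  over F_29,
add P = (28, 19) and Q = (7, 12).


P != Q, so use the chord formula.
s = (y2 - y1) / (x2 - x1) = (22) / (8) mod 29 = 10
x3 = s^2 - x1 - x2 mod 29 = 10^2 - 28 - 7 = 7
y3 = s (x1 - x3) - y1 mod 29 = 10 * (28 - 7) - 19 = 17

P + Q = (7, 17)


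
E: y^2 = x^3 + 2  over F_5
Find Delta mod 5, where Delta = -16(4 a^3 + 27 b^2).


4 a^3 + 27 b^2 = 4*0^3 + 27*2^2 = 0 + 108 = 108
Delta = -16 * (108) = -1728
Delta mod 5 = 2

Delta = 2 (mod 5)


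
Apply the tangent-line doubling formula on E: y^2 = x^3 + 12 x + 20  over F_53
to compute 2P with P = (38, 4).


Doubling: s = (3 x1^2 + a) / (2 y1)
s = (3*38^2 + 12) / (2*4) mod 53 = 13
x3 = s^2 - 2 x1 mod 53 = 13^2 - 2*38 = 40
y3 = s (x1 - x3) - y1 mod 53 = 13 * (38 - 40) - 4 = 23

2P = (40, 23)


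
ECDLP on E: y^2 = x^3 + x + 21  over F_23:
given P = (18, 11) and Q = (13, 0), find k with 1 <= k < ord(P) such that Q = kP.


Enumerate multiples of P until we hit Q = (13, 0):
  1P = (18, 11)
  2P = (13, 0)
Match found at i = 2.

k = 2


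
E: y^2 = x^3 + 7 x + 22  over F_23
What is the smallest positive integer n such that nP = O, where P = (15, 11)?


Compute successive multiples of P until we hit O:
  1P = (15, 11)
  2P = (11, 21)
  3P = (9, 20)
  4P = (7, 0)
  5P = (9, 3)
  6P = (11, 2)
  7P = (15, 12)
  8P = O

ord(P) = 8


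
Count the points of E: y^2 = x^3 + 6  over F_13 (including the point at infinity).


For each x in F_13, count y with y^2 = x^3 + 0 x + 6 mod 13:
  x = 2: RHS = 1, y in [1, 12]  -> 2 point(s)
  x = 5: RHS = 1, y in [1, 12]  -> 2 point(s)
  x = 6: RHS = 1, y in [1, 12]  -> 2 point(s)
Affine points: 6. Add the point at infinity: total = 7.

#E(F_13) = 7


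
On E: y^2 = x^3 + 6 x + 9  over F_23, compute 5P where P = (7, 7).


k = 5 = 101_2 (binary, LSB first: 101)
Double-and-add from P = (7, 7):
  bit 0 = 1: acc = O + (7, 7) = (7, 7)
  bit 1 = 0: acc unchanged = (7, 7)
  bit 2 = 1: acc = (7, 7) + (15, 1) = (3, 13)

5P = (3, 13)


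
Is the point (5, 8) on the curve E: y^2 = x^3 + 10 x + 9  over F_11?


Check whether y^2 = x^3 + 10 x + 9 (mod 11) for (x, y) = (5, 8).
LHS: y^2 = 8^2 mod 11 = 9
RHS: x^3 + 10 x + 9 = 5^3 + 10*5 + 9 mod 11 = 8
LHS != RHS

No, not on the curve


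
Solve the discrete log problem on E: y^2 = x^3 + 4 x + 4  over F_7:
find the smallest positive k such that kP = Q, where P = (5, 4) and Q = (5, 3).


Enumerate multiples of P until we hit Q = (5, 3):
  1P = (5, 4)
  2P = (1, 4)
  3P = (1, 3)
  4P = (5, 3)
Match found at i = 4.

k = 4


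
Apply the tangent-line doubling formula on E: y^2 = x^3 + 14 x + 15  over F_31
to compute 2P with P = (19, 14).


Doubling: s = (3 x1^2 + a) / (2 y1)
s = (3*19^2 + 14) / (2*14) mod 31 = 27
x3 = s^2 - 2 x1 mod 31 = 27^2 - 2*19 = 9
y3 = s (x1 - x3) - y1 mod 31 = 27 * (19 - 9) - 14 = 8

2P = (9, 8)


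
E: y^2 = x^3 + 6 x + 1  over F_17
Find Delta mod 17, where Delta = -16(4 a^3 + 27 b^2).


4 a^3 + 27 b^2 = 4*6^3 + 27*1^2 = 864 + 27 = 891
Delta = -16 * (891) = -14256
Delta mod 17 = 7

Delta = 7 (mod 17)


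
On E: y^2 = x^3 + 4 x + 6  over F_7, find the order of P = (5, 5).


Compute successive multiples of P until we hit O:
  1P = (5, 5)
  2P = (6, 6)
  3P = (4, 3)
  4P = (2, 1)
  5P = (1, 5)
  6P = (1, 2)
  7P = (2, 6)
  8P = (4, 4)
  ... (continuing to 11P)
  11P = O

ord(P) = 11


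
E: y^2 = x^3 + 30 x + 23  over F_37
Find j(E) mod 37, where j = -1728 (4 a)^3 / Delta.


Delta = -16(4 a^3 + 27 b^2) mod 37 = 32
-1728 * (4 a)^3 = -1728 * (4*30)^3 mod 37 = 27
j = 27 * 32^(-1) mod 37 = 2

j = 2 (mod 37)


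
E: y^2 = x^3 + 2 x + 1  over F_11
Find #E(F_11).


For each x in F_11, count y with y^2 = x^3 + 2 x + 1 mod 11:
  x = 0: RHS = 1, y in [1, 10]  -> 2 point(s)
  x = 1: RHS = 4, y in [2, 9]  -> 2 point(s)
  x = 3: RHS = 1, y in [1, 10]  -> 2 point(s)
  x = 5: RHS = 4, y in [2, 9]  -> 2 point(s)
  x = 6: RHS = 9, y in [3, 8]  -> 2 point(s)
  x = 8: RHS = 1, y in [1, 10]  -> 2 point(s)
  x = 9: RHS = 0, y in [0]  -> 1 point(s)
  x = 10: RHS = 9, y in [3, 8]  -> 2 point(s)
Affine points: 15. Add the point at infinity: total = 16.

#E(F_11) = 16


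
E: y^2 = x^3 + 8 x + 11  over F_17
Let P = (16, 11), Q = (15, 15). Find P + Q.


P != Q, so use the chord formula.
s = (y2 - y1) / (x2 - x1) = (4) / (16) mod 17 = 13
x3 = s^2 - x1 - x2 mod 17 = 13^2 - 16 - 15 = 2
y3 = s (x1 - x3) - y1 mod 17 = 13 * (16 - 2) - 11 = 1

P + Q = (2, 1)


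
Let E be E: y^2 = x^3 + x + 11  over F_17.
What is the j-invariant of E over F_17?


Delta = -16(4 a^3 + 27 b^2) mod 17 = 7
-1728 * (4 a)^3 = -1728 * (4*1)^3 mod 17 = 10
j = 10 * 7^(-1) mod 17 = 16

j = 16 (mod 17)


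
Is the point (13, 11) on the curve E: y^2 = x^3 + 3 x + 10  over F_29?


Check whether y^2 = x^3 + 3 x + 10 (mod 29) for (x, y) = (13, 11).
LHS: y^2 = 11^2 mod 29 = 5
RHS: x^3 + 3 x + 10 = 13^3 + 3*13 + 10 mod 29 = 13
LHS != RHS

No, not on the curve


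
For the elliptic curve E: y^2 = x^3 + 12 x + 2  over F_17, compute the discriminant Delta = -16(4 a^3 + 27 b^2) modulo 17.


4 a^3 + 27 b^2 = 4*12^3 + 27*2^2 = 6912 + 108 = 7020
Delta = -16 * (7020) = -112320
Delta mod 17 = 16

Delta = 16 (mod 17)


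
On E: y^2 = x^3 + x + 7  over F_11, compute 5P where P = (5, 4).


k = 5 = 101_2 (binary, LSB first: 101)
Double-and-add from P = (5, 4):
  bit 0 = 1: acc = O + (5, 4) = (5, 4)
  bit 1 = 0: acc unchanged = (5, 4)
  bit 2 = 1: acc = (5, 4) + (3, 2) = (4, 8)

5P = (4, 8)


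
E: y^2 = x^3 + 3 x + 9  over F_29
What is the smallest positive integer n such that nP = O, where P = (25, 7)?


Compute successive multiples of P until we hit O:
  1P = (25, 7)
  2P = (1, 10)
  3P = (8, 9)
  4P = (21, 13)
  5P = (7, 24)
  6P = (20, 6)
  7P = (20, 23)
  8P = (7, 5)
  ... (continuing to 13P)
  13P = O

ord(P) = 13


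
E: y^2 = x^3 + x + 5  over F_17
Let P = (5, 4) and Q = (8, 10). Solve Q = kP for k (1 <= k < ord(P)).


Enumerate multiples of P until we hit Q = (8, 10):
  1P = (5, 4)
  2P = (8, 10)
Match found at i = 2.

k = 2


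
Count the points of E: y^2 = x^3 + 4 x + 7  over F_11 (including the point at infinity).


For each x in F_11, count y with y^2 = x^3 + 4 x + 7 mod 11:
  x = 1: RHS = 1, y in [1, 10]  -> 2 point(s)
  x = 2: RHS = 1, y in [1, 10]  -> 2 point(s)
  x = 5: RHS = 9, y in [3, 8]  -> 2 point(s)
  x = 6: RHS = 5, y in [4, 7]  -> 2 point(s)
  x = 7: RHS = 4, y in [2, 9]  -> 2 point(s)
  x = 8: RHS = 1, y in [1, 10]  -> 2 point(s)
Affine points: 12. Add the point at infinity: total = 13.

#E(F_11) = 13


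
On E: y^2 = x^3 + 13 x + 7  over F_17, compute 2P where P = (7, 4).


Doubling: s = (3 x1^2 + a) / (2 y1)
s = (3*7^2 + 13) / (2*4) mod 17 = 3
x3 = s^2 - 2 x1 mod 17 = 3^2 - 2*7 = 12
y3 = s (x1 - x3) - y1 mod 17 = 3 * (7 - 12) - 4 = 15

2P = (12, 15)


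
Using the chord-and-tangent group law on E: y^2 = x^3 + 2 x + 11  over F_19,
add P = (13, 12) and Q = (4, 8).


P != Q, so use the chord formula.
s = (y2 - y1) / (x2 - x1) = (15) / (10) mod 19 = 11
x3 = s^2 - x1 - x2 mod 19 = 11^2 - 13 - 4 = 9
y3 = s (x1 - x3) - y1 mod 19 = 11 * (13 - 9) - 12 = 13

P + Q = (9, 13)


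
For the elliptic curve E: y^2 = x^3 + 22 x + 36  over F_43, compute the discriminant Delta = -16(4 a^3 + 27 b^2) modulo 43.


4 a^3 + 27 b^2 = 4*22^3 + 27*36^2 = 42592 + 34992 = 77584
Delta = -16 * (77584) = -1241344
Delta mod 43 = 23

Delta = 23 (mod 43)


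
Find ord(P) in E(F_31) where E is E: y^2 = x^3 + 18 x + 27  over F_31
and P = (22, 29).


Compute successive multiples of P until we hit O:
  1P = (22, 29)
  2P = (15, 18)
  3P = (30, 16)
  4P = (17, 21)
  5P = (2, 3)
  6P = (9, 22)
  7P = (19, 6)
  8P = (4, 16)
  ... (continuing to 40P)
  40P = O

ord(P) = 40


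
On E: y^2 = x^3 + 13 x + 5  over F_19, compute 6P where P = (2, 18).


k = 6 = 110_2 (binary, LSB first: 011)
Double-and-add from P = (2, 18):
  bit 0 = 0: acc unchanged = O
  bit 1 = 1: acc = O + (5, 10) = (5, 10)
  bit 2 = 1: acc = (5, 10) + (1, 0) = (5, 9)

6P = (5, 9)


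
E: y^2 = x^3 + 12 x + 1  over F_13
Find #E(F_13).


For each x in F_13, count y with y^2 = x^3 + 12 x + 1 mod 13:
  x = 0: RHS = 1, y in [1, 12]  -> 2 point(s)
  x = 1: RHS = 1, y in [1, 12]  -> 2 point(s)
  x = 3: RHS = 12, y in [5, 8]  -> 2 point(s)
  x = 4: RHS = 9, y in [3, 10]  -> 2 point(s)
  x = 5: RHS = 4, y in [2, 11]  -> 2 point(s)
  x = 6: RHS = 3, y in [4, 9]  -> 2 point(s)
  x = 7: RHS = 12, y in [5, 8]  -> 2 point(s)
  x = 10: RHS = 3, y in [4, 9]  -> 2 point(s)
  x = 12: RHS = 1, y in [1, 12]  -> 2 point(s)
Affine points: 18. Add the point at infinity: total = 19.

#E(F_13) = 19


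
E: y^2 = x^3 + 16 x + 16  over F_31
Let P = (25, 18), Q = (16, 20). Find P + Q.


P != Q, so use the chord formula.
s = (y2 - y1) / (x2 - x1) = (2) / (22) mod 31 = 17
x3 = s^2 - x1 - x2 mod 31 = 17^2 - 25 - 16 = 0
y3 = s (x1 - x3) - y1 mod 31 = 17 * (25 - 0) - 18 = 4

P + Q = (0, 4)


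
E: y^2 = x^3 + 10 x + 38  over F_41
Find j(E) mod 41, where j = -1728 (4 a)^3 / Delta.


Delta = -16(4 a^3 + 27 b^2) mod 41 = 8
-1728 * (4 a)^3 = -1728 * (4*10)^3 mod 41 = 6
j = 6 * 8^(-1) mod 41 = 11

j = 11 (mod 41)


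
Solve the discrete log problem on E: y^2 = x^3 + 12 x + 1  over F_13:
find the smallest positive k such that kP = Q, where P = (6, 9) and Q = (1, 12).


Enumerate multiples of P until we hit Q = (1, 12):
  1P = (6, 9)
  2P = (5, 2)
  3P = (12, 1)
  4P = (4, 10)
  5P = (0, 1)
  6P = (3, 8)
  7P = (7, 8)
  8P = (1, 12)
Match found at i = 8.

k = 8


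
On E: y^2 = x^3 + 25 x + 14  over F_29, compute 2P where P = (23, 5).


Doubling: s = (3 x1^2 + a) / (2 y1)
s = (3*23^2 + 25) / (2*5) mod 29 = 22
x3 = s^2 - 2 x1 mod 29 = 22^2 - 2*23 = 3
y3 = s (x1 - x3) - y1 mod 29 = 22 * (23 - 3) - 5 = 0

2P = (3, 0)


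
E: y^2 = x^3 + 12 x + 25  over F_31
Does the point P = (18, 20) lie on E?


Check whether y^2 = x^3 + 12 x + 25 (mod 31) for (x, y) = (18, 20).
LHS: y^2 = 20^2 mod 31 = 28
RHS: x^3 + 12 x + 25 = 18^3 + 12*18 + 25 mod 31 = 28
LHS = RHS

Yes, on the curve


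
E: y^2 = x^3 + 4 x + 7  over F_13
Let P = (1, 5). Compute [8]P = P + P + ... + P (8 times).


k = 8 = 1000_2 (binary, LSB first: 0001)
Double-and-add from P = (1, 5):
  bit 0 = 0: acc unchanged = O
  bit 1 = 0: acc unchanged = O
  bit 2 = 0: acc unchanged = O
  bit 3 = 1: acc = O + (7, 1) = (7, 1)

8P = (7, 1)


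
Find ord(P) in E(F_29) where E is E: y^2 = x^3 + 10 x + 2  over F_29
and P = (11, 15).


Compute successive multiples of P until we hit O:
  1P = (11, 15)
  2P = (23, 4)
  3P = (19, 2)
  4P = (3, 1)
  5P = (9, 3)
  6P = (16, 13)
  7P = (1, 10)
  8P = (10, 0)
  ... (continuing to 16P)
  16P = O

ord(P) = 16


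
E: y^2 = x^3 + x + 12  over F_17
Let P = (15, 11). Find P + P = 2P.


Doubling: s = (3 x1^2 + a) / (2 y1)
s = (3*15^2 + 1) / (2*11) mod 17 = 6
x3 = s^2 - 2 x1 mod 17 = 6^2 - 2*15 = 6
y3 = s (x1 - x3) - y1 mod 17 = 6 * (15 - 6) - 11 = 9

2P = (6, 9)


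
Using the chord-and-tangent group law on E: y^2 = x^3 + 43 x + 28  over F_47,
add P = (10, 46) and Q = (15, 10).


P != Q, so use the chord formula.
s = (y2 - y1) / (x2 - x1) = (11) / (5) mod 47 = 21
x3 = s^2 - x1 - x2 mod 47 = 21^2 - 10 - 15 = 40
y3 = s (x1 - x3) - y1 mod 47 = 21 * (10 - 40) - 46 = 29

P + Q = (40, 29)


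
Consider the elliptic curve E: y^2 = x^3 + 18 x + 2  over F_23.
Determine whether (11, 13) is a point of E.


Check whether y^2 = x^3 + 18 x + 2 (mod 23) for (x, y) = (11, 13).
LHS: y^2 = 13^2 mod 23 = 8
RHS: x^3 + 18 x + 2 = 11^3 + 18*11 + 2 mod 23 = 13
LHS != RHS

No, not on the curve


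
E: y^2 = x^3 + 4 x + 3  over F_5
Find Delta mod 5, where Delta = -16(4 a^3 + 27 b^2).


4 a^3 + 27 b^2 = 4*4^3 + 27*3^2 = 256 + 243 = 499
Delta = -16 * (499) = -7984
Delta mod 5 = 1

Delta = 1 (mod 5)


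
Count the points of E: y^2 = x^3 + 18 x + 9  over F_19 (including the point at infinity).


For each x in F_19, count y with y^2 = x^3 + 18 x + 9 mod 19:
  x = 0: RHS = 9, y in [3, 16]  -> 2 point(s)
  x = 1: RHS = 9, y in [3, 16]  -> 2 point(s)
  x = 8: RHS = 0, y in [0]  -> 1 point(s)
  x = 9: RHS = 7, y in [8, 11]  -> 2 point(s)
  x = 10: RHS = 11, y in [7, 12]  -> 2 point(s)
  x = 15: RHS = 6, y in [5, 14]  -> 2 point(s)
  x = 16: RHS = 4, y in [2, 17]  -> 2 point(s)
  x = 18: RHS = 9, y in [3, 16]  -> 2 point(s)
Affine points: 15. Add the point at infinity: total = 16.

#E(F_19) = 16


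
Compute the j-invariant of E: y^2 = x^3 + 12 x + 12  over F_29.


Delta = -16(4 a^3 + 27 b^2) mod 29 = 11
-1728 * (4 a)^3 = -1728 * (4*12)^3 mod 29 = 6
j = 6 * 11^(-1) mod 29 = 19

j = 19 (mod 29)


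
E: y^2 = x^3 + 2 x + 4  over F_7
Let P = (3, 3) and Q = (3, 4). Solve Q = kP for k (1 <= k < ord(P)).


Enumerate multiples of P until we hit Q = (3, 4):
  1P = (3, 3)
  2P = (2, 3)
  3P = (2, 4)
  4P = (3, 4)
Match found at i = 4.

k = 4


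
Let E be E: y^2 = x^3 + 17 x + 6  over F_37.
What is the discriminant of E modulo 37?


4 a^3 + 27 b^2 = 4*17^3 + 27*6^2 = 19652 + 972 = 20624
Delta = -16 * (20624) = -329984
Delta mod 37 = 19

Delta = 19 (mod 37)


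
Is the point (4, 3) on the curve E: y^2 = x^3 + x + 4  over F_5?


Check whether y^2 = x^3 + 1 x + 4 (mod 5) for (x, y) = (4, 3).
LHS: y^2 = 3^2 mod 5 = 4
RHS: x^3 + 1 x + 4 = 4^3 + 1*4 + 4 mod 5 = 2
LHS != RHS

No, not on the curve


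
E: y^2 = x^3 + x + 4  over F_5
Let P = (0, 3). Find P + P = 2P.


Doubling: s = (3 x1^2 + a) / (2 y1)
s = (3*0^2 + 1) / (2*3) mod 5 = 1
x3 = s^2 - 2 x1 mod 5 = 1^2 - 2*0 = 1
y3 = s (x1 - x3) - y1 mod 5 = 1 * (0 - 1) - 3 = 1

2P = (1, 1)


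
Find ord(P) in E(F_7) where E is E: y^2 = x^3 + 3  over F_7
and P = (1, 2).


Compute successive multiples of P until we hit O:
  1P = (1, 2)
  2P = (6, 3)
  3P = (2, 2)
  4P = (4, 5)
  5P = (3, 3)
  6P = (5, 3)
  7P = (5, 4)
  8P = (3, 4)
  ... (continuing to 13P)
  13P = O

ord(P) = 13


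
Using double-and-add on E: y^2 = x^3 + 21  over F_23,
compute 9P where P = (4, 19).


k = 9 = 1001_2 (binary, LSB first: 1001)
Double-and-add from P = (4, 19):
  bit 0 = 1: acc = O + (4, 19) = (4, 19)
  bit 1 = 0: acc unchanged = (4, 19)
  bit 2 = 0: acc unchanged = (4, 19)
  bit 3 = 1: acc = (4, 19) + (2, 11) = (10, 3)

9P = (10, 3)


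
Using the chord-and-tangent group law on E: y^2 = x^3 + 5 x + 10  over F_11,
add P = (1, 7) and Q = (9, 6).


P != Q, so use the chord formula.
s = (y2 - y1) / (x2 - x1) = (10) / (8) mod 11 = 4
x3 = s^2 - x1 - x2 mod 11 = 4^2 - 1 - 9 = 6
y3 = s (x1 - x3) - y1 mod 11 = 4 * (1 - 6) - 7 = 6

P + Q = (6, 6)


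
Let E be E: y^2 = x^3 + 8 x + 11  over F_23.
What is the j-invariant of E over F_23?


Delta = -16(4 a^3 + 27 b^2) mod 23 = 14
-1728 * (4 a)^3 = -1728 * (4*8)^3 mod 23 = 21
j = 21 * 14^(-1) mod 23 = 13

j = 13 (mod 23)


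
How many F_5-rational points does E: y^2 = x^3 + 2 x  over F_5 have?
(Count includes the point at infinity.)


For each x in F_5, count y with y^2 = x^3 + 2 x + 0 mod 5:
  x = 0: RHS = 0, y in [0]  -> 1 point(s)
Affine points: 1. Add the point at infinity: total = 2.

#E(F_5) = 2
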